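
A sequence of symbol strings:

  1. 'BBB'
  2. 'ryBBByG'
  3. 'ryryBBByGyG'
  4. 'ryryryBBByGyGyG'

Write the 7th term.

Each term wraps the previous one in ry on the left and yG on the right.
From ryryryBBByGyGyG, 3 further steps: ryryryBBByGyGyG → ryryryryBBByGyGyGyG → ryryryryryBBByGyGyGyGyG → (answer).

ryryryryryryBBByGyGyGyGyGyG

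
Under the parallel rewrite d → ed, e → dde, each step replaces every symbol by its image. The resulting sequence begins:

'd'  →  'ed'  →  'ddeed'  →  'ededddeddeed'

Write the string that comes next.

ddeedddeedededddeededddeddeed

Apply φ to ededddeddeed symbol by symbol: e→dde, d→ed, e→dde, d→ed, d→ed, d→ed, e→dde, d→ed, d→ed, e→dde, e→dde, d→ed; joined: dde ed dde ed ed ed dde ed ed dde dde ed.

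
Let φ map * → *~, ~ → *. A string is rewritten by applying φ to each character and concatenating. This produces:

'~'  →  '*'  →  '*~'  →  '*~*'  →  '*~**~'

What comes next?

*~**~*~*

Expanding *~**~: *→*~, ~→*, *→*~, *→*~, ~→*. Concatenated: *~ * *~ *~ *.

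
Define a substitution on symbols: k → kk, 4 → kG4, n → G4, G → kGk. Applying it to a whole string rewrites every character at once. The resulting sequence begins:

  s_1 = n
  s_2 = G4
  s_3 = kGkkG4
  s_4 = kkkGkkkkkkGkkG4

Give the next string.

kkkkkkkGkkkkkkkkkkkkkkGkkkkkkGkkG4

φ(kkkGkkkkkkGkkG4) expands symbol-by-symbol to kk kk kk kGk kk kk kk kk kk kk kGk kk kk kGk kG4; joining the 15 pieces gives the next term.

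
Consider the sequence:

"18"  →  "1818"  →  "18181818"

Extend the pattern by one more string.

1818181818181818

s(k+1) = s(k)·s(k) — each term doubles the last.
One more doubling of 18181818 gives the answer.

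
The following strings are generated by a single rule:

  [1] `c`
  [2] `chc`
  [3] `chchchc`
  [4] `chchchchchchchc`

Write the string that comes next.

Each string is two copies of the previous one joined by 'h'.
Doubling chchchchchchchc with 'h' between the halves:

chchchchchchchchchchchchchchchc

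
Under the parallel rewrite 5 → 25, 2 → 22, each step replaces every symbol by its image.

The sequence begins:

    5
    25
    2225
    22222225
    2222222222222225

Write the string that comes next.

φ(2222222222222225) expands symbol-by-symbol to 22 22 22 22 22 22 22 22 22 22 22 22 22 22 22 25; joining the 16 pieces gives the next term.

22222222222222222222222222222225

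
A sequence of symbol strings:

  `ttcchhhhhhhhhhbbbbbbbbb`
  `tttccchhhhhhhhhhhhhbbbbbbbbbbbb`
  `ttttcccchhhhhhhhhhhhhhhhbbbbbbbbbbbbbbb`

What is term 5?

ttttttcccccchhhhhhhhhhhhhhhhhhhhhhbbbbbbbbbbbbbbbbbbbbb

The n-th term is n-1 t's then n-1 c's then 3n+1 h's then 3n b's, where the shown terms are n = 3, 4, 5.
For term 5, n = 7, so the run lengths are 6, 6, 22, 21.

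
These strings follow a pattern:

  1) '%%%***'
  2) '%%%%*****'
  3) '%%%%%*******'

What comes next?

The n-th term is n+1 %'s then 2n-1 *'s, where the shown terms are n = 2, 3, 4.
Setting n = 5 gives 6, 9 characters in each block.

%%%%%%*********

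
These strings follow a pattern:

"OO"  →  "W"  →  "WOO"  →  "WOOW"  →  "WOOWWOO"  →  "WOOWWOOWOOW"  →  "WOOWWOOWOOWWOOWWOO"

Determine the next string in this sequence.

This is a Fibonacci-style word recurrence s(k) = s(k−1)·s(k−2): e.g. W·OO = WOO.
The next term joins WOOWWOOWOOWWOOWWOO and WOOWWOOWOOW.

WOOWWOOWOOWWOOWWOOWOOWWOOWOOW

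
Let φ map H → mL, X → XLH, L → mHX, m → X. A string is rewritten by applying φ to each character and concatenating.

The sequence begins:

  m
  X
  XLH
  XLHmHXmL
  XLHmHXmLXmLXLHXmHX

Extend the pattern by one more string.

XLHmHXmLXmLXLHXmHXXLHXmHXXLHmHXmLXLHXmLXLH

φ(XLHmHXmLXmLXLHXmHX) expands symbol-by-symbol to XLH mHX mL X mL XLH X mHX XLH X mHX XLH mHX mL XLH X mL XLH; joining the 18 pieces gives the next term.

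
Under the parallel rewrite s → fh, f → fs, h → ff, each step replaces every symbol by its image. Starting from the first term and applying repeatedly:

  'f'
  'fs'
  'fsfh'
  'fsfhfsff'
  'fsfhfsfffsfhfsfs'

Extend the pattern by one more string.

φ(fsfhfsfffsfhfsfs) expands symbol-by-symbol to fs fh fs ff fs fh fs fs fs fh fs ff fs fh fs fh; joining the 16 pieces gives the next term.

fsfhfsfffsfhfsfsfsfhfsfffsfhfsfh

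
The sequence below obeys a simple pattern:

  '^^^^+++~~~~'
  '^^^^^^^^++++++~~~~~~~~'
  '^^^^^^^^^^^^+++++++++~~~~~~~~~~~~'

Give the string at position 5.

^^^^^^^^^^^^^^^^^^^^+++++++++++++++~~~~~~~~~~~~~~~~~~~~

Reading off run lengths: ^ runs 4, 8, 12; + runs 3, 6, 9; ~ runs 4, 8, 12 — each is linear in n (n = 1, 2, …).
At n = 5 the blocks have lengths 20, 15, 20.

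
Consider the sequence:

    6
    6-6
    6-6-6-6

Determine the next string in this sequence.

Each string is two copies of the previous one joined by '-'.
Doubling 6-6-6-6 with '-' between the halves:

6-6-6-6-6-6-6-6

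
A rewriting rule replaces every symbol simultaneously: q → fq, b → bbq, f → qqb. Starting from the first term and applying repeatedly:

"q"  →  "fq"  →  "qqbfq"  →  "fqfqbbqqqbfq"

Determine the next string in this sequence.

qqbfqqqbfqbbqbbqfqfqfqbbqqqbfq

Apply φ to fqfqbbqqqbfq symbol by symbol: f→qqb, q→fq, f→qqb, q→fq, b→bbq, b→bbq, q→fq, q→fq, q→fq, b→bbq, f→qqb, q→fq; joined: qqb fq qqb fq bbq bbq fq fq fq bbq qqb fq.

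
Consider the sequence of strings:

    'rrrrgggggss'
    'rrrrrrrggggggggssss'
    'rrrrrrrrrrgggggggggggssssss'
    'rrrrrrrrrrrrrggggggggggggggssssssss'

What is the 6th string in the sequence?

Reading off run lengths: r runs 4, 7, 10, 13; g runs 5, 8, 11, 14; s runs 2, 4, 6, 8 — each is linear in n (n = 1, 2, …).
Setting n = 6 gives 19, 20, 12 characters in each block.

rrrrrrrrrrrrrrrrrrrggggggggggggggggggggssssssssssss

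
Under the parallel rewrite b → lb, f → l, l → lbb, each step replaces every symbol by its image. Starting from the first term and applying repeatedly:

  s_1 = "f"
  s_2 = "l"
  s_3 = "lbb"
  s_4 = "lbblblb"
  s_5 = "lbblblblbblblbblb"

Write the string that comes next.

lbblblblbblblbblblbblblblbblblbblblblbblb

Applying the rule to each of the 17 symbols of lbblblblbblblbblb gives the pieces lbb lb lb lbb lb lbb lb lbb lb lb lbb lb lbb lb lb lbb lb, which concatenate to the answer.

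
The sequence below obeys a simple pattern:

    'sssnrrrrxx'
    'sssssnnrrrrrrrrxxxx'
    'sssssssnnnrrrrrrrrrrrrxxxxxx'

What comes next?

Each string has the form s^{2n+1} n^{n} r^{4n} x^{2n} (n = 1, 2, …).
Setting n = 4 gives 9, 4, 16, 8 characters in each block.

sssssssssnnnnrrrrrrrrrrrrrrrrxxxxxxxx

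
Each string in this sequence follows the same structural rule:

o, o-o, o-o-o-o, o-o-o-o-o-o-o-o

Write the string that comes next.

o-o-o-o-o-o-o-o-o-o-o-o-o-o-o-o

Every step duplicates the string with '-' between the halves.
One more doubling of o-o-o-o-o-o-o-o gives the answer.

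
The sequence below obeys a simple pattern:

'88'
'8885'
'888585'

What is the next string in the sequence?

Every step adds 85 to the end: s(k+1) = s(k)·85.
Applying this once more to 888585:

88858585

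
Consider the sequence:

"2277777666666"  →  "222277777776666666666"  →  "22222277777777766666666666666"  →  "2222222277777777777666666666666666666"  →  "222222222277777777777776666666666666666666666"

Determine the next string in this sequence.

Term n consists of 2n 2's, followed by 2n+3 7's, followed by 4n+2 6's (n = 1, 2, …).
For the next term, n = 6, so the run lengths are 12, 15, 26.

22222222222277777777777777766666666666666666666666666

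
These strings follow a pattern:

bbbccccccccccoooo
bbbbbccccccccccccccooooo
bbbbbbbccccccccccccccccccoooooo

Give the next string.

Reading off run lengths: b runs 3, 5, 7; c runs 10, 14, 18; o runs 4, 5, 6 — each is linear in n, where the shown terms are n = 2, 3, 4.
For the next term, n = 5, so the run lengths are 9, 22, 7.

bbbbbbbbbccccccccccccccccccccccooooooo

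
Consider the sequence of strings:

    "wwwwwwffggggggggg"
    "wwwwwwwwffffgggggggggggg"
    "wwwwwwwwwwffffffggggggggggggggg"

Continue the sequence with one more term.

wwwwwwwwwwwwffffffffgggggggggggggggggg

Reading off run lengths: w runs 6, 8, 10; f runs 2, 4, 6; g runs 9, 12, 15 — each is linear in n, where the shown terms are n = 2, 3, 4.
For the next term, n = 5, so the run lengths are 12, 8, 18.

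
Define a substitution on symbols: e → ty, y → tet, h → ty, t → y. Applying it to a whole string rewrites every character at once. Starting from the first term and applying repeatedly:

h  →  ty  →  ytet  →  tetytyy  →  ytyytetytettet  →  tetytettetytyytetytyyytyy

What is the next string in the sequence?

ytyytetytyyytyytetytettetytyytetytettettetytettet

Replace each of the 25 characters of tetytettetytyytetytyyytyy in place — y ty y tet y ty y y ty y tet y tet tet y ty y tet y tet tet tet y tet tet — and concatenate.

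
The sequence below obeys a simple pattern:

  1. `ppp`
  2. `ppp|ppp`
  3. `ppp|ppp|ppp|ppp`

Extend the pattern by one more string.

s(k+1) = s(k)·|·s(k) — each term doubles the last with '|' between the halves.
Doubling ppp|ppp|ppp|ppp with '|' between the halves:

ppp|ppp|ppp|ppp|ppp|ppp|ppp|ppp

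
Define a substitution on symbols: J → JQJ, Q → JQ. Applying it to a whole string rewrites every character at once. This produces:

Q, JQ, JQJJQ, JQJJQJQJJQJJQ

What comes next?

Replace each of the 13 characters of JQJJQJQJJQJJQ in place — JQJ JQ JQJ JQJ JQ JQJ JQ JQJ JQJ JQ JQJ JQJ JQ — and concatenate.

JQJJQJQJJQJJQJQJJQJQJJQJJQJQJJQJJQ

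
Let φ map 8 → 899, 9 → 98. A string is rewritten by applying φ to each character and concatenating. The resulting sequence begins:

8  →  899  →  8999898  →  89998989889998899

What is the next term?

89998989889998899988998999898988998999898

φ(89998989889998899) expands symbol-by-symbol to 899 98 98 98 899 98 899 98 899 899 98 98 98 899 899 98 98; joining the 17 pieces gives the next term.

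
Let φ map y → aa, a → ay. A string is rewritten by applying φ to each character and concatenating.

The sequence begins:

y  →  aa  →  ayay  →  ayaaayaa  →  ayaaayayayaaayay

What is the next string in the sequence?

ayaaayayayaaayaaayaaayayayaaayaa

Applying the rule to each of the 16 symbols of ayaaayayayaaayay gives the pieces ay aa ay ay ay aa ay aa ay aa ay ay ay aa ay aa, which concatenate to the answer.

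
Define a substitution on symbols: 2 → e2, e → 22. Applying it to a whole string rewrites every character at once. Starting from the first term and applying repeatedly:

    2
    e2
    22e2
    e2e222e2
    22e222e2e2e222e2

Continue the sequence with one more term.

Rewriting the 16 symbols of 22e222e2e2e222e2 one by one yields e2 e2 22 e2 e2 e2 22 e2 22 e2 22 e2 e2 e2 22 e2; concatenated:

e2e222e2e2e222e222e222e2e2e222e2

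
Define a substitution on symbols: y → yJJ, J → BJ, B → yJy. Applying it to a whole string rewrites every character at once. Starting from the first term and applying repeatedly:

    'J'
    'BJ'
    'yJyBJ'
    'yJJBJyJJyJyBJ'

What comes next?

Rewriting the 13 symbols of yJJBJyJJyJyBJ one by one yields yJJ BJ BJ yJy BJ yJJ BJ BJ yJJ BJ yJJ yJy BJ; concatenated:

yJJBJBJyJyBJyJJBJBJyJJBJyJJyJyBJ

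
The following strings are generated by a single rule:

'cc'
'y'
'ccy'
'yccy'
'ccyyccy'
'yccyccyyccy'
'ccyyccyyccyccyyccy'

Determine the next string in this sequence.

Each term (from the third on) is the two preceding terms concatenated in order: term 3 = cc·y = ccy.
Continuing: yccyccyyccy · ccyyccyyccyccyyccy gives term 8.

yccyccyyccyccyyccyyccyccyyccy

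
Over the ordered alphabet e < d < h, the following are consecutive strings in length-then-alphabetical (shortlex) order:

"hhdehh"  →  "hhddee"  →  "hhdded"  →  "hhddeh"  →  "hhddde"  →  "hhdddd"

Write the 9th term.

Stepping forward 3 times from hhdddd: hhdddd → hhdddh → hhddhe, then the target.

hhddhd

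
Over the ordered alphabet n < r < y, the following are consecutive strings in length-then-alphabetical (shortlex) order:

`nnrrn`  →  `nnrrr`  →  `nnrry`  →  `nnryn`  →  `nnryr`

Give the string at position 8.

nnynr

Continuing the enumeration 3 steps past nnryr: nnryr → nnryy → nnynn → (answer).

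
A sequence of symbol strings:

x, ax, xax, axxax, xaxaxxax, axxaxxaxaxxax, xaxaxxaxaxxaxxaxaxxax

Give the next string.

axxaxxaxaxxaxxaxaxxaxaxxaxxaxaxxax

Each term (from the third on) is the two preceding terms concatenated in order: term 3 = x·ax = xax.
The next term joins axxaxxaxaxxax and xaxaxxaxaxxaxxaxaxxax.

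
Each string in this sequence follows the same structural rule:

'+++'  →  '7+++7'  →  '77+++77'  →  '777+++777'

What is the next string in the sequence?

7777+++7777

Each term wraps the previous one in 7 on the left and 7 on the right.
One more step from 777+++777 gives the answer.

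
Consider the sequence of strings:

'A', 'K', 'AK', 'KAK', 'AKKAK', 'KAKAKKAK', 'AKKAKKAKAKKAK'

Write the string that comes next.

KAKAKKAKAKKAKKAKAKKAK

From term 3 onward, concatenate the second-to-last term with the last: A·K = AK, K·AK = KAK, …
The next term joins KAKAKKAK and AKKAKKAKAKKAK.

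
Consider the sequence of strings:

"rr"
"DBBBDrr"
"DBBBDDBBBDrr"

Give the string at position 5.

The strings grow by a fixed prefix DBBBD each time.
From DBBBDDBBBDrr, 2 further steps: DBBBDDBBBDrr → DBBBDDBBBDDBBBDrr → (answer).

DBBBDDBBBDDBBBDDBBBDrr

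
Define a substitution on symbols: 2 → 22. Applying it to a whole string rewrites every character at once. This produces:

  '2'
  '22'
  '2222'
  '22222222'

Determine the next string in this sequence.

Expanding 22222222: 2→22, 2→22, 2→22, 2→22, 2→22, 2→22, 2→22, 2→22. Concatenated: 22 22 22 22 22 22 22 22.

2222222222222222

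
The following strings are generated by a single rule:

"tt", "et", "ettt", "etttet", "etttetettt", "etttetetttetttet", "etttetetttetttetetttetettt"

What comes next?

From term 3 onward, concatenate the last term with the second-to-last: et·tt = ettt, ettt·et = etttet, …
The next term joins etttetetttetttetetttetettt and etttetetttetttet.

etttetetttetttetetttetetttetttetetttetttet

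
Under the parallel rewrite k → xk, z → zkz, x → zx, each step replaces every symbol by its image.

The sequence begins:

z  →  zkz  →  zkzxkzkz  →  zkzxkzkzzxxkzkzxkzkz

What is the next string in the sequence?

Rewriting the 20 symbols of zkzxkzkzzxxkzkzxkzkz one by one yields zkz xk zkz zx xk zkz xk zkz zkz zx zx xk zkz xk zkz zx xk zkz xk zkz; concatenated:

zkzxkzkzzxxkzkzxkzkzzkzzxzxxkzkzxkzkzzxxkzkzxkzkz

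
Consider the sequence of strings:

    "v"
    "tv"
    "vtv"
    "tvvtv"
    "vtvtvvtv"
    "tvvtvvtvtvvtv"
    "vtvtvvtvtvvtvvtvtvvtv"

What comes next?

This is a Fibonacci-style word recurrence s(k) = s(k−2)·s(k−1): e.g. v·tv = vtv.
Continuing: tvvtvvtvtvvtv · vtvtvvtvtvvtvvtvtvvtv gives term 8.

tvvtvvtvtvvtvvtvtvvtvtvvtvvtvtvvtv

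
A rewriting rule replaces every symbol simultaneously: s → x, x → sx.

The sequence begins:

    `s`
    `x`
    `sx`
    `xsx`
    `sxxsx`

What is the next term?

xsxsxxsx

Apply φ to sxxsx symbol by symbol: s→x, x→sx, x→sx, s→x, x→sx; joined: x sx sx x sx.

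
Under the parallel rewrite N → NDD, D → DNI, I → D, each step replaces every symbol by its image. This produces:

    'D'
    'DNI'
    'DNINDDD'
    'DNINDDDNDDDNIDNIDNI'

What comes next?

Applying the rule to each of the 19 symbols of DNINDDDNDDDNIDNIDNI gives the pieces DNI NDD D NDD DNI DNI DNI NDD DNI DNI DNI NDD D DNI NDD D DNI NDD D, which concatenate to the answer.

DNINDDDNDDDNIDNIDNINDDDNIDNIDNINDDDDNINDDDDNINDDD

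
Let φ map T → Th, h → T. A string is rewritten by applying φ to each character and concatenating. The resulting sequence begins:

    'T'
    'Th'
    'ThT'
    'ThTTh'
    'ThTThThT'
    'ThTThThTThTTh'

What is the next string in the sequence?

Rewriting the 13 symbols of ThTThThTThTTh one by one yields Th T Th Th T Th T Th Th T Th Th T; concatenated:

ThTThThTThTThThTThThT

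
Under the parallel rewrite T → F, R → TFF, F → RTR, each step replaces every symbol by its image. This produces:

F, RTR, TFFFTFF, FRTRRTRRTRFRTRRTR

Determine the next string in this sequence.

Replace each of the 17 characters of FRTRRTRRTRFRTRRTR in place — RTR TFF F TFF TFF F TFF TFF F TFF RTR TFF F TFF TFF F TFF — and concatenate.

RTRTFFFTFFTFFFTFFTFFFTFFRTRTFFFTFFTFFFTFF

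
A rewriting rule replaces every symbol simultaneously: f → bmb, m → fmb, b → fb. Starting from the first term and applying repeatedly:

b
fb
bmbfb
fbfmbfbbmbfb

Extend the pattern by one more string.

bmbfbbmbfmbfbbmbfbfbfmbfbbmbfb

Expanding fbfmbfbbmbfb: f→bmb, b→fb, f→bmb, m→fmb, b→fb, f→bmb, b→fb, b→fb, m→fmb, b→fb, f→bmb, b→fb. Concatenated: bmb fb bmb fmb fb bmb fb fb fmb fb bmb fb.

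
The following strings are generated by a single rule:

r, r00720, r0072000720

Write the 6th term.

r0072000720007200072000720

Every step adds 00720 to the end: s(k+1) = s(k)·00720.
From r0072000720, 3 further steps: r0072000720 → r007200072000720 → r00720007200072000720 → (answer).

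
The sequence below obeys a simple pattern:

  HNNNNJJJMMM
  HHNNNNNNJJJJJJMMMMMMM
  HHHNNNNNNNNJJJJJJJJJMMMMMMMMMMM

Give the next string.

Each string has the form H^{n} N^{2n+2} J^{3n} M^{4n-1} (n = 1, 2, …).
At n = 4 the blocks have lengths 4, 10, 12, 15.

HHHHNNNNNNNNNNJJJJJJJJJJJJMMMMMMMMMMMMMMM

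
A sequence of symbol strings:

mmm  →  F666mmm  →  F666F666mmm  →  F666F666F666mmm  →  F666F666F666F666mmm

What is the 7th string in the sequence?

F666F666F666F666F666F666mmm

The strings grow by a fixed prefix F666 each time.
From F666F666F666F666mmm, 2 further steps: F666F666F666F666mmm → F666F666F666F666F666mmm → (answer).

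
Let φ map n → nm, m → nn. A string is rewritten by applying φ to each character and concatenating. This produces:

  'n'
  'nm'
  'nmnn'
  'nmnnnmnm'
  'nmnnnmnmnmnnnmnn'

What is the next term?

Applying the rule to each of the 16 symbols of nmnnnmnmnmnnnmnn gives the pieces nm nn nm nm nm nn nm nn nm nn nm nm nm nn nm nm, which concatenate to the answer.

nmnnnmnmnmnnnmnnnmnnnmnmnmnnnmnm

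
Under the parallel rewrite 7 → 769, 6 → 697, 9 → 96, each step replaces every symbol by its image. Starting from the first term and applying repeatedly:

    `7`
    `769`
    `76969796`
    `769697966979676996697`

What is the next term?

Replace each of the 21 characters of 769697966979676996697 in place — 769 697 96 697 96 769 96 697 697 96 769 96 697 769 697 96 96 697 697 96 769 — and concatenate.

7696979669796769966976979676996697769697969669769796769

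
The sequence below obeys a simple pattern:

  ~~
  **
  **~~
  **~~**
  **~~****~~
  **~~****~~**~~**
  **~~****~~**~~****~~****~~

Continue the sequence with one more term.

**~~****~~**~~****~~****~~**~~****~~**~~**

From term 3 onward, concatenate the last term with the second-to-last: **·~~ = **~~, **~~·** = **~~**, …
The next term joins **~~****~~**~~****~~****~~ and **~~****~~**~~**.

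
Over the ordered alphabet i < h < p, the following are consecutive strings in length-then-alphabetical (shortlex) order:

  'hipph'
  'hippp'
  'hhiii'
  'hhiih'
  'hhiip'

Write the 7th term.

hhihh

Continuing the enumeration 2 steps past hhiip: hhiip → hhihi → (answer).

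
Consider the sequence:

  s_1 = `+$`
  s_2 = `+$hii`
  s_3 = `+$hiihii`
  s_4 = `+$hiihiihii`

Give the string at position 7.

+$hiihiihiihiihiihii

Every step adds hii to the end: s(k+1) = s(k)·hii.
From +$hiihiihii, 3 further steps: +$hiihiihii → +$hiihiihiihii → +$hiihiihiihiihii → (answer).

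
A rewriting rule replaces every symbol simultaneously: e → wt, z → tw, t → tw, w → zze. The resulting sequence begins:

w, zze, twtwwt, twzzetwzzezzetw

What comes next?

twzzetwtwwttwzzetwtwwttwtwwttwzze

Replace each of the 15 characters of twzzetwzzezzetw in place — tw zze tw tw wt tw zze tw tw wt tw tw wt tw zze — and concatenate.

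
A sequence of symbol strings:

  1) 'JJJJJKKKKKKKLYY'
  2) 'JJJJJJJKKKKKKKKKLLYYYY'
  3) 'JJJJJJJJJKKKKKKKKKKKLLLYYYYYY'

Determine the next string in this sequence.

JJJJJJJJJJJKKKKKKKKKKKKKLLLLYYYYYYYY

Reading off run lengths: J runs 5, 7, 9; K runs 7, 9, 11; L runs 1, 2, 3; Y runs 2, 4, 6 — each is linear in n, where the shown terms are n = 2, 3, 4.
For the next term, n = 5, so the run lengths are 11, 13, 4, 8.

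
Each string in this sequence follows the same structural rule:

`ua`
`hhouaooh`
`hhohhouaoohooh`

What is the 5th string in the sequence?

hhohhohhohhouaoohoohoohooh

s(k+1) = hho·s(k)·ooh, so each term gains hho as a prefix and ooh as a suffix.
From hhohhouaoohooh, 2 further steps: hhohhouaoohooh → hhohhohhouaoohoohooh → (answer).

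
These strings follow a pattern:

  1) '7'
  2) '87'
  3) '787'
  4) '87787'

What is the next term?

78787787

From term 3 onward, concatenate the second-to-last term with the last: 7·87 = 787, 87·787 = 87787, …
So term 5 is 787·87787.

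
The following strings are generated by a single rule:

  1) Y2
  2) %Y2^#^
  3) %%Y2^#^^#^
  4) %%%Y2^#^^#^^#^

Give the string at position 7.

%%%%%%Y2^#^^#^^#^^#^^#^^#^

s(k+1) = %·s(k)·^#^, so each term gains % as a prefix and ^#^ as a suffix.
From %%%Y2^#^^#^^#^, 3 further steps: %%%Y2^#^^#^^#^ → %%%%Y2^#^^#^^#^^#^ → %%%%%Y2^#^^#^^#^^#^^#^ → (answer).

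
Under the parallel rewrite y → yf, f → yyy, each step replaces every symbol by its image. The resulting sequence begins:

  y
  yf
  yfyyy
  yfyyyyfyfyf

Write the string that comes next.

yfyyyyfyfyfyfyyyyfyyyyfyyy

Expanding yfyyyyfyfyf: y→yf, f→yyy, y→yf, y→yf, y→yf, y→yf, f→yyy, y→yf, f→yyy, y→yf, f→yyy. Concatenated: yf yyy yf yf yf yf yyy yf yyy yf yyy.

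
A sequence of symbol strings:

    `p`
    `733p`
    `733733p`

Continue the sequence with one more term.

The strings grow by a fixed prefix 733 each time.
One more step from 733733p gives the answer.

733733733p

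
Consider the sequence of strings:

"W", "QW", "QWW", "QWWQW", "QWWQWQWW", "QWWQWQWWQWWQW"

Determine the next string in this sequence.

This is a Fibonacci-style word recurrence s(k) = s(k−1)·s(k−2): e.g. QW·W = QWW.
Continuing: QWWQWQWWQWWQW · QWWQWQWW gives term 7.

QWWQWQWWQWWQWQWWQWQWW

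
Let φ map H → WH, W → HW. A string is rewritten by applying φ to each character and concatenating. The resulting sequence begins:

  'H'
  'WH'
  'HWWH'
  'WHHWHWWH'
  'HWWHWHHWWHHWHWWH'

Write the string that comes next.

Replace each of the 16 characters of HWWHWHHWWHHWHWWH in place — WH HW HW WH HW WH WH HW HW WH WH HW WH HW HW WH — and concatenate.

WHHWHWWHHWWHWHHWHWWHWHHWWHHWHWWH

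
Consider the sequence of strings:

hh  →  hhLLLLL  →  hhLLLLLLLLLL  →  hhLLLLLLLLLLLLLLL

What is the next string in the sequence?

hhLLLLLLLLLLLLLLLLLLLL

Each term is the previous one with LLLLL appended.
So the next term is hhLLLLLLLLLLLLLLL·LLLLL.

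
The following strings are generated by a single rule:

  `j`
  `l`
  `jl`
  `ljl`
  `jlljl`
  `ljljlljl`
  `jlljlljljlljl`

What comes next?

ljljlljljlljlljljlljl

From term 3 onward, concatenate the second-to-last term with the last: j·l = jl, l·jl = ljl, …
So term 8 is ljljlljl·jlljlljljlljl.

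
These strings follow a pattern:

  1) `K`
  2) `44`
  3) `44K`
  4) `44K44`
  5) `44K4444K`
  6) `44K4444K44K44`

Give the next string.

Each term (from the third on) is the previous term followed by the one before it: term 3 = 44·K = 44K.
The next term joins 44K4444K44K44 and 44K4444K.

44K4444K44K4444K4444K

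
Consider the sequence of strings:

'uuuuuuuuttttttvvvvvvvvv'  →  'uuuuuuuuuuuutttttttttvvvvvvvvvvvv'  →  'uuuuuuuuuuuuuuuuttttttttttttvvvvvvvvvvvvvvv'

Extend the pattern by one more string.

uuuuuuuuuuuuuuuuuuuutttttttttttttttvvvvvvvvvvvvvvvvvv

Each string has the form u^{4n} t^{3n} v^{3n+3}, where the shown terms are n = 2, 3, 4.
Setting n = 5 gives 20, 15, 18 characters in each block.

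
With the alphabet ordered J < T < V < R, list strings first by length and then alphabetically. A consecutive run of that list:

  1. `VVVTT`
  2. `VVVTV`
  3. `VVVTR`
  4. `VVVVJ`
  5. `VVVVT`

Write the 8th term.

Continuing the enumeration 3 steps past VVVVT: VVVVT → VVVVV → VVVVR → (answer).

VVVRJ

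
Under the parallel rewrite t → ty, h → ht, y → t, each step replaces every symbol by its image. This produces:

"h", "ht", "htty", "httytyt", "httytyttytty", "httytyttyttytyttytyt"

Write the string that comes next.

Replace each of the 20 characters of httytyttyttytyttytyt in place — ht ty ty t ty t ty ty t ty ty t ty t ty ty t ty t ty — and concatenate.

httytyttyttytyttytyttyttytyttytty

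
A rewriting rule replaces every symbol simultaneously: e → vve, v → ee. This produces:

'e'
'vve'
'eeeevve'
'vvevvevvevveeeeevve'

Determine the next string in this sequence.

eeeevveeeeevveeeeevveeeeevvevvevvevvevveeeeevve

Applying the rule to each of the 19 symbols of vvevvevvevveeeeevve gives the pieces ee ee vve ee ee vve ee ee vve ee ee vve vve vve vve vve ee ee vve, which concatenate to the answer.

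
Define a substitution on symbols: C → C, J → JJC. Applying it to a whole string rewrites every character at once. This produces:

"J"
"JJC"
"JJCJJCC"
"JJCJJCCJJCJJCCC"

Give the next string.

Rewriting the 15 symbols of JJCJJCCJJCJJCCC one by one yields JJC JJC C JJC JJC C C JJC JJC C JJC JJC C C C; concatenated:

JJCJJCCJJCJJCCCJJCJJCCJJCJJCCCC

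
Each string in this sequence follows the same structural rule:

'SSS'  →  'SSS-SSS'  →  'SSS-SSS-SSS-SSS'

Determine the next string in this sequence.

SSS-SSS-SSS-SSS-SSS-SSS-SSS-SSS

s(k+1) = s(k)·-·s(k) — each term doubles the last with '-' between the halves.
So the next term is two copies of SSS-SSS-SSS-SSS with '-' between the halves.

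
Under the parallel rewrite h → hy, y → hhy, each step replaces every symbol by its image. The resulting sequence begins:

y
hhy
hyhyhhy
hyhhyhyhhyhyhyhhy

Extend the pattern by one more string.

Rewriting the 17 symbols of hyhhyhyhhyhyhyhhy one by one yields hy hhy hy hy hhy hy hhy hy hy hhy hy hhy hy hhy hy hy hhy; concatenated:

hyhhyhyhyhhyhyhhyhyhyhhyhyhhyhyhhyhyhyhhy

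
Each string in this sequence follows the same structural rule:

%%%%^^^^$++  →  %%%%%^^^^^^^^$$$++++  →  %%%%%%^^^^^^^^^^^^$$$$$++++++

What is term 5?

%%%%%%%%^^^^^^^^^^^^^^^^^^^^$$$$$$$$$++++++++++

The n-th term is n+3 %'s then 4n ^'s then 2n-1 $'s then 2n +'s (n = 1, 2, …).
At n = 5 the blocks have lengths 8, 20, 9, 10.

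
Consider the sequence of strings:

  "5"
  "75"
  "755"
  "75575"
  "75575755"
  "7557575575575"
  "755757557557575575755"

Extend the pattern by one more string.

7557575575575755757557557575575575

Each term (from the third on) is the previous term followed by the one before it: term 3 = 75·5 = 755.
So term 8 is 755757557557575575755·7557575575575.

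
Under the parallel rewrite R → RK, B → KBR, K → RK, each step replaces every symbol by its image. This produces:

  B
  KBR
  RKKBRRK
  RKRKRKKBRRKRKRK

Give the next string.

Replace each of the 15 characters of RKRKRKKBRRKRKRK in place — RK RK RK RK RK RK RK KBR RK RK RK RK RK RK RK — and concatenate.

RKRKRKRKRKRKRKKBRRKRKRKRKRKRKRK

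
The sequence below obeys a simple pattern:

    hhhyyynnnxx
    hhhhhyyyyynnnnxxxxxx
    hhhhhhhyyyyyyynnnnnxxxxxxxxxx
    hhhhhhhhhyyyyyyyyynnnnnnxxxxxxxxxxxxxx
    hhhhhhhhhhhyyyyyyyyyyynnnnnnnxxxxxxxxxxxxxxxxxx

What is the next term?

Reading off run lengths: h runs 3, 5, 7, 9, 11; y runs 3, 5, 7, 9, 11; n runs 3, 4, 5, 6, 7; x runs 2, 6, 10, 14, 18 — each is linear in n (n = 1, 2, …).
For the next term, n = 6, so the run lengths are 13, 13, 8, 22.

hhhhhhhhhhhhhyyyyyyyyyyyyynnnnnnnnxxxxxxxxxxxxxxxxxxxxxx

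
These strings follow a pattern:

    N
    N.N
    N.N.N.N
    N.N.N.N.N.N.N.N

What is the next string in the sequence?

N.N.N.N.N.N.N.N.N.N.N.N.N.N.N.N

Each string is two copies of the previous one joined by '.'.
One more doubling of N.N.N.N.N.N.N.N gives the answer.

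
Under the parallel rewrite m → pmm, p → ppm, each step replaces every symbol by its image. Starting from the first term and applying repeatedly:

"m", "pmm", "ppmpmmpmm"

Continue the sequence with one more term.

ppmppmpmmppmpmmpmmppmpmmpmm

Expanding ppmpmmpmm: p→ppm, p→ppm, m→pmm, p→ppm, m→pmm, m→pmm, p→ppm, m→pmm, m→pmm. Concatenated: ppm ppm pmm ppm pmm pmm ppm pmm pmm.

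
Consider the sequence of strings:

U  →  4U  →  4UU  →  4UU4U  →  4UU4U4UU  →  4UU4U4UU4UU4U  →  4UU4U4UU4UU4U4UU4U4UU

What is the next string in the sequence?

From term 3 onward, concatenate the last term with the second-to-last: 4U·U = 4UU, 4UU·4U = 4UU4U, …
Continuing: 4UU4U4UU4UU4U4UU4U4UU · 4UU4U4UU4UU4U gives term 8.

4UU4U4UU4UU4U4UU4U4UU4UU4U4UU4UU4U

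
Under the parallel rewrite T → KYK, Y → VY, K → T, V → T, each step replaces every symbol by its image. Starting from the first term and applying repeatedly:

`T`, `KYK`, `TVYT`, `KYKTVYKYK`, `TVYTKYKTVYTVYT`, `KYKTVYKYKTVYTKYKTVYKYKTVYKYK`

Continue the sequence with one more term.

TVYTKYKTVYTVYTKYKTVYKYKTVYTKYKTVYTVYTKYKTVYTVYT

φ(KYKTVYKYKTVYTKYKTVYKYKTVYKYK) expands symbol-by-symbol to T VY T KYK T VY T VY T KYK T VY KYK T VY T KYK T VY T VY T KYK T VY T VY T; joining the 28 pieces gives the next term.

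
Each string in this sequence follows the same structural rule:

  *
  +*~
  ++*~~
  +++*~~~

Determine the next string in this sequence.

Each term wraps the previous one in + on the left and ~ on the right.
Applying this once more to +++*~~~:

++++*~~~~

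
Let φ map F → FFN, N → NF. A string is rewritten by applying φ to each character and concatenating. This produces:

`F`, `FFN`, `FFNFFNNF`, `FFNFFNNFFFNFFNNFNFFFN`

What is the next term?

Rewriting the 21 symbols of FFNFFNNFFFNFFNNFNFFFN one by one yields FFN FFN NF FFN FFN NF NF FFN FFN FFN NF FFN FFN NF NF FFN NF FFN FFN FFN NF; concatenated:

FFNFFNNFFFNFFNNFNFFFNFFNFFNNFFFNFFNNFNFFFNNFFFNFFNFFNNF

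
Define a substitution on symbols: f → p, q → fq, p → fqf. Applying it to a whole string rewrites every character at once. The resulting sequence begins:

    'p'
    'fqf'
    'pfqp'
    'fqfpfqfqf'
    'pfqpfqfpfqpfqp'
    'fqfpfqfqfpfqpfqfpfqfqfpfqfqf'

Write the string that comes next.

pfqpfqfpfqpfqpfqfpfqfqfpfqpfqfpfqpfqpfqfpfqpfqp

Replace each of the 28 characters of fqfpfqfqfpfqpfqfpfqfqfpfqfqf in place — p fq p fqf p fq p fq p fqf p fq fqf p fq p fqf p fq p fq p fqf p fq p fq p — and concatenate.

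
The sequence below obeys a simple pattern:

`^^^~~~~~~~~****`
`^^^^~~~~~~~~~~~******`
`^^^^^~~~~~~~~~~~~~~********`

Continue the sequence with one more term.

The n-th term is n+1 ^'s then 3n+2 ~'s then 2n *'s, where the shown terms are n = 2, 3, 4.
For the next term, n = 5, so the run lengths are 6, 17, 10.

^^^^^^~~~~~~~~~~~~~~~~~**********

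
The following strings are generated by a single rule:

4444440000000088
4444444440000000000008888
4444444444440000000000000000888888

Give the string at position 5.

4444444444444444440000000000000000000000008888888888

Reading off run lengths: 4 runs 6, 9, 12; 0 runs 8, 12, 16; 8 runs 2, 4, 6 — each is linear in n, where the shown terms are n = 2, 3, 4.
At n = 6 the blocks have lengths 18, 24, 10.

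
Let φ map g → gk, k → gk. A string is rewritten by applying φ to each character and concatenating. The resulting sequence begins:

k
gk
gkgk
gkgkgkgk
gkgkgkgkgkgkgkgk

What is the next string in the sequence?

Replace each of the 16 characters of gkgkgkgkgkgkgkgk in place — gk gk gk gk gk gk gk gk gk gk gk gk gk gk gk gk — and concatenate.

gkgkgkgkgkgkgkgkgkgkgkgkgkgkgkgk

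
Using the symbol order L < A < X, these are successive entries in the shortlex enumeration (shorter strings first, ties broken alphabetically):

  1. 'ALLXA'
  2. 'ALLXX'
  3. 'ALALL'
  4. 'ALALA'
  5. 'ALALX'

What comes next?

The successor of ALALX increments the rightmost position that isn't already X and resets every position after it to L.

ALAAL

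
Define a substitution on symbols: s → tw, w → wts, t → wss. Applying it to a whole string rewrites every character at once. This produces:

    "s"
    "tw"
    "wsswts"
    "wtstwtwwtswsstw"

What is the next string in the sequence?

wtswsstwwsswtswsswtswtswsstwwtstwtwwsswts

Replace each of the 15 characters of wtstwtwwtswsstw in place — wts wss tw wss wts wss wts wts wss tw wts tw tw wss wts — and concatenate.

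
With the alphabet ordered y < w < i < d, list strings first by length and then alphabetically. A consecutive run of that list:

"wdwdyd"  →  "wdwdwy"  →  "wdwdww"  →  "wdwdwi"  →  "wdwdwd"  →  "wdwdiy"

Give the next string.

The successor of wdwdiy increments the rightmost position that isn't already d and resets every position after it to y.

wdwdiw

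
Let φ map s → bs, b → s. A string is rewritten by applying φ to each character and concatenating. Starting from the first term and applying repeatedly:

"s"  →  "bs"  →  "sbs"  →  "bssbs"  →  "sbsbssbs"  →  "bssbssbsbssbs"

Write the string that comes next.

sbsbssbsbssbssbsbssbs

Applying the rule to each of the 13 symbols of bssbssbsbssbs gives the pieces s bs bs s bs bs s bs s bs bs s bs, which concatenate to the answer.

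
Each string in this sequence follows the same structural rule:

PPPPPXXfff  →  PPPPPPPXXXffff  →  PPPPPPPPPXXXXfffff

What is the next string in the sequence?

Term n consists of 2n+1 P's, followed by n X's, followed by n+1 f's, where the shown terms are n = 2, 3, 4.
For the next term, n = 5, so the run lengths are 11, 5, 6.

PPPPPPPPPPPXXXXXffffff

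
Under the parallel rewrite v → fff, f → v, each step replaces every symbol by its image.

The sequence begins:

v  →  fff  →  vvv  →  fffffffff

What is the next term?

Rewriting each symbol of fffffffff: f→v, f→v, f→v, f→v, f→v, f→v, f→v, f→v, f→v, which concatenates to v v v v v v v v v.

vvvvvvvvv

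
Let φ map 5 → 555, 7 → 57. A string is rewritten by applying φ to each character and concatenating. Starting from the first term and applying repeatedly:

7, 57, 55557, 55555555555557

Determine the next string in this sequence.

55555555555555555555555555555555555555557

φ(55555555555557) expands symbol-by-symbol to 555 555 555 555 555 555 555 555 555 555 555 555 555 57; joining the 14 pieces gives the next term.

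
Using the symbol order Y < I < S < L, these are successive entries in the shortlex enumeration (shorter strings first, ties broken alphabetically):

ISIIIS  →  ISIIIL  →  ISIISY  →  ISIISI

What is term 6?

ISIISL

Continuing the enumeration 2 steps past ISIISI: ISIISI → ISIISS → (answer).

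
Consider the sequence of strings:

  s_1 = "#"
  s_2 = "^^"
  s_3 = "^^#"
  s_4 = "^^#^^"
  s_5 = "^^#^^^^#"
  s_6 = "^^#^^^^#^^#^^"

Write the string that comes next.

This is a Fibonacci-style word recurrence s(k) = s(k−1)·s(k−2): e.g. ^^·# = ^^#.
The next term joins ^^#^^^^#^^#^^ and ^^#^^^^#.

^^#^^^^#^^#^^^^#^^^^#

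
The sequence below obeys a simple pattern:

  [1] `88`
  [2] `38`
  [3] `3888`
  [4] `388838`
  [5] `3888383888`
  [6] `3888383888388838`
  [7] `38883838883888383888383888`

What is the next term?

388838388838883838883838883888383888388838

Each term (from the third on) is the previous term followed by the one before it: term 3 = 38·88 = 3888.
The next term joins 38883838883888383888383888 and 3888383888388838.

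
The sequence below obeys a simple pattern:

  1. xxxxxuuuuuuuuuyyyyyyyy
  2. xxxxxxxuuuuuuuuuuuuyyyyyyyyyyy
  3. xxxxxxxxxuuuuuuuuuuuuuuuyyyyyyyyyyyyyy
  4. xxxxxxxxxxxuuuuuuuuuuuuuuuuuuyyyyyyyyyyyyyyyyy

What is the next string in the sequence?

xxxxxxxxxxxxxuuuuuuuuuuuuuuuuuuuuuyyyyyyyyyyyyyyyyyyyy

Each string has the form x^{2n+1} u^{3n+3} y^{3n+2}, where the shown terms are n = 2, 3, 4, 5.
For the next term, n = 6, so the run lengths are 13, 21, 20.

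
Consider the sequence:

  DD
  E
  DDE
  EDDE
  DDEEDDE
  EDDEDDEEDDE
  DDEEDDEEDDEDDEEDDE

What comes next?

EDDEDDEEDDEDDEEDDEEDDEDDEEDDE

Each term (from the third on) is the two preceding terms concatenated in order: term 3 = DD·E = DDE.
The next term joins EDDEDDEEDDE and DDEEDDEEDDEDDEEDDE.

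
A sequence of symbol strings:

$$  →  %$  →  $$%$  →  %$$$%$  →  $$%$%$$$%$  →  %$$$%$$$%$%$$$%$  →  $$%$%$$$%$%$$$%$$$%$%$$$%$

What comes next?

This is a Fibonacci-style word recurrence s(k) = s(k−2)·s(k−1): e.g. $$·%$ = $$%$.
The next term joins %$$$%$$$%$%$$$%$ and $$%$%$$$%$%$$$%$$$%$%$$$%$.

%$$$%$$$%$%$$$%$$$%$%$$$%$%$$$%$$$%$%$$$%$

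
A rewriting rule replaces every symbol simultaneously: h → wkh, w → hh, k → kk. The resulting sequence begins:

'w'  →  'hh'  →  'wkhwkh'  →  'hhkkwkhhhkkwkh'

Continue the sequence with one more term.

Rewriting the 14 symbols of hhkkwkhhhkkwkh one by one yields wkh wkh kk kk hh kk wkh wkh wkh kk kk hh kk wkh; concatenated:

wkhwkhkkkkhhkkwkhwkhwkhkkkkhhkkwkh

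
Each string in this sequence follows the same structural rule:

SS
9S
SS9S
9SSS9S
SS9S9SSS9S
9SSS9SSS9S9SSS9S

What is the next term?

From term 3 onward, concatenate the second-to-last term with the last: SS·9S = SS9S, 9S·SS9S = 9SSS9S, …
Continuing: SS9S9SSS9S · 9SSS9SSS9S9SSS9S gives term 7.

SS9S9SSS9S9SSS9SSS9S9SSS9S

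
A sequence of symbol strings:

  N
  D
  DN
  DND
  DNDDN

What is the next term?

DNDDNDND

This is a Fibonacci-style word recurrence s(k) = s(k−1)·s(k−2): e.g. D·N = DN.
The next term joins DNDDN and DND.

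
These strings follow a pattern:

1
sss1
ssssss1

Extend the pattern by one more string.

Each term is the previous one with sss prepended.
So the next term is sss·ssssss1.

sssssssss1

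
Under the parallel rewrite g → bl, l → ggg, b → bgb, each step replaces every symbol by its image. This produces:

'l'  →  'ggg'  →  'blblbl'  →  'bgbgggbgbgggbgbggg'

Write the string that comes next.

bgbblbgbblblblbgbblbgbblblblbgbblbgbblblbl

Applying the rule to each of the 18 symbols of bgbgggbgbgggbgbggg gives the pieces bgb bl bgb bl bl bl bgb bl bgb bl bl bl bgb bl bgb bl bl bl, which concatenate to the answer.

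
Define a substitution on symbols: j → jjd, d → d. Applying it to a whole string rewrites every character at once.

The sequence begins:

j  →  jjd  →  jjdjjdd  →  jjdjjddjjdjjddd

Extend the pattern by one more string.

jjdjjddjjdjjdddjjdjjddjjdjjdddd

Replace each of the 15 characters of jjdjjddjjdjjddd in place — jjd jjd d jjd jjd d d jjd jjd d jjd jjd d d d — and concatenate.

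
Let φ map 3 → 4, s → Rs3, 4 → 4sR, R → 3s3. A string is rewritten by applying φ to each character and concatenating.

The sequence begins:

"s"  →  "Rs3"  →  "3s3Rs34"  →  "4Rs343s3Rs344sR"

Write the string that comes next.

Rewriting the 15 symbols of 4Rs343s3Rs344sR one by one yields 4sR 3s3 Rs3 4 4sR 4 Rs3 4 3s3 Rs3 4 4sR 4sR Rs3 3s3; concatenated:

4sR3s3Rs344sR4Rs343s3Rs344sR4sRRs33s3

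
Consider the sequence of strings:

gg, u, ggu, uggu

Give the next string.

From term 3 onward, concatenate the second-to-last term with the last: gg·u = ggu, u·ggu = uggu, …
Continuing: ggu · uggu gives term 5.

gguuggu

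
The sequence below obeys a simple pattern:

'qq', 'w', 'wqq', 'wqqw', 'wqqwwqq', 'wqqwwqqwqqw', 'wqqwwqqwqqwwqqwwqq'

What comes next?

wqqwwqqwqqwwqqwwqqwqqwwqqwqqw

From term 3 onward, concatenate the last term with the second-to-last: w·qq = wqq, wqq·w = wqqw, …
So term 8 is wqqwwqqwqqwwqqwwqq·wqqwwqqwqqw.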